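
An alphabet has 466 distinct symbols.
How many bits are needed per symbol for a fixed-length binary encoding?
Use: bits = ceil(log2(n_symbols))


log2(466) = 8.8642
Bracket: 2^8 = 256 < 466 <= 2^9 = 512
So ceil(log2(466)) = 9

bits = ceil(log2(466)) = ceil(8.8642) = 9 bits


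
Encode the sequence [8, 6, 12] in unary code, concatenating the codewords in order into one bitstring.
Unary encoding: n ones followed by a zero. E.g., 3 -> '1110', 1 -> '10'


Encode each number as n ones followed by a terminating 0:
  8 -> 111111110 (9 bits)
  6 -> 1111110 (7 bits)
  12 -> 1111111111110 (13 bits)
Total length = 9 + 7 + 13 = 29 bits.

Unary([8, 6, 12]) = 11111111011111101111111111110 (29 bits)


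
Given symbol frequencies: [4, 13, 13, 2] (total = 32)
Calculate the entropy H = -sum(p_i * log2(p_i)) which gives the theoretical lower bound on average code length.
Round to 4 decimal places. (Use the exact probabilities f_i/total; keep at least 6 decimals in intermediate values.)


Per-symbol terms -p_i * log2(p_i) with p_i = f_i/32:
  p = 4/32 = 0.125000: log2(p) = -3.000000, -p*log2(p) = 0.375000
  p = 13/32 = 0.406250: log2(p) = -1.299560, -p*log2(p) = 0.527946
  p = 13/32 = 0.406250: log2(p) = -1.299560, -p*log2(p) = 0.527946
  p = 2/32 = 0.062500: log2(p) = -4.000000, -p*log2(p) = 0.250000
H = 0.375000 + 0.527946 + 0.527946 + 0.250000 = 1.680892

H = 1.6809 bits/symbol


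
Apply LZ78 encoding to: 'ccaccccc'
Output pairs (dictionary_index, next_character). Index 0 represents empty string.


LZ78 encoding steps:
Dictionary: {0: ''}
Step 1: w='' (idx 0), next='c' -> output (0, 'c'), add 'c' as idx 1
Step 2: w='c' (idx 1), next='a' -> output (1, 'a'), add 'ca' as idx 2
Step 3: w='c' (idx 1), next='c' -> output (1, 'c'), add 'cc' as idx 3
Step 4: w='cc' (idx 3), next='c' -> output (3, 'c'), add 'ccc' as idx 4


Encoded: [(0, 'c'), (1, 'a'), (1, 'c'), (3, 'c')]


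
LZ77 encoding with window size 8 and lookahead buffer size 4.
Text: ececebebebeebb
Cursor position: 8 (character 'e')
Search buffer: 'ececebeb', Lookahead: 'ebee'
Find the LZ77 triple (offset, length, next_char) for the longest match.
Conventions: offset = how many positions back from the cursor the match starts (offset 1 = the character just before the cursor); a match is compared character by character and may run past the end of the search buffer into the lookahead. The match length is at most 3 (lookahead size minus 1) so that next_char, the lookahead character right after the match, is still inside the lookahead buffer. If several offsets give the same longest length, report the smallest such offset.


Try each offset into the search buffer:
  offset=1 (pos 7, char 'b'): match length 0
  offset=2 (pos 6, char 'e'): match length 3
  offset=3 (pos 5, char 'b'): match length 0
  offset=4 (pos 4, char 'e'): match length 3
  offset=5 (pos 3, char 'c'): match length 0
  offset=6 (pos 2, char 'e'): match length 1
  offset=7 (pos 1, char 'c'): match length 0
  offset=8 (pos 0, char 'e'): match length 1
Longest match has length 3, found at offsets 2, 4; take the smallest, offset 2.
next_char = character at position 8 + 3 = 11 -> 'e'

Best match: offset=2, length=3 (matching 'ebe' starting at position 6)
LZ77 triple: (2, 3, 'e')


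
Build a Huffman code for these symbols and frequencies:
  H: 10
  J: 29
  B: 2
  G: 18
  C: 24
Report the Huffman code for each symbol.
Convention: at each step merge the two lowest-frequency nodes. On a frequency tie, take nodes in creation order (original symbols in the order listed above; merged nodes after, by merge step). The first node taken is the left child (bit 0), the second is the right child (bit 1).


Huffman tree construction:
Step 1: Merge B(2) + H(10) = 12
Step 2: Merge (B+H)(12) + G(18) = 30
Step 3: Merge C(24) + J(29) = 53
Step 4: Merge ((B+H)+G)(30) + (C+J)(53) = 83
Read each symbol's code off the tree from the root (left child = 0, right child = 1).

Codes:
  H: 001 (length 3)
  J: 11 (length 2)
  B: 000 (length 3)
  G: 01 (length 2)
  C: 10 (length 2)
Average code length: 178/83 = 2.1446 bits/symbol


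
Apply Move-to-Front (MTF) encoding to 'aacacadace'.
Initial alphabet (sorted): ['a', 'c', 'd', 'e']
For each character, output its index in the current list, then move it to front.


MTF encoding:
'a': index 0 in ['a', 'c', 'd', 'e'] -> ['a', 'c', 'd', 'e']
'a': index 0 in ['a', 'c', 'd', 'e'] -> ['a', 'c', 'd', 'e']
'c': index 1 in ['a', 'c', 'd', 'e'] -> ['c', 'a', 'd', 'e']
'a': index 1 in ['c', 'a', 'd', 'e'] -> ['a', 'c', 'd', 'e']
'c': index 1 in ['a', 'c', 'd', 'e'] -> ['c', 'a', 'd', 'e']
'a': index 1 in ['c', 'a', 'd', 'e'] -> ['a', 'c', 'd', 'e']
'd': index 2 in ['a', 'c', 'd', 'e'] -> ['d', 'a', 'c', 'e']
'a': index 1 in ['d', 'a', 'c', 'e'] -> ['a', 'd', 'c', 'e']
'c': index 2 in ['a', 'd', 'c', 'e'] -> ['c', 'a', 'd', 'e']
'e': index 3 in ['c', 'a', 'd', 'e'] -> ['e', 'c', 'a', 'd']


Output: [0, 0, 1, 1, 1, 1, 2, 1, 2, 3]


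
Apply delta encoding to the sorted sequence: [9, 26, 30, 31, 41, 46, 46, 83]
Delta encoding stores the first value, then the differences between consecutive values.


First value: 9
Deltas:
  26 - 9 = 17
  30 - 26 = 4
  31 - 30 = 1
  41 - 31 = 10
  46 - 41 = 5
  46 - 46 = 0
  83 - 46 = 37


Delta encoded: [9, 17, 4, 1, 10, 5, 0, 37]


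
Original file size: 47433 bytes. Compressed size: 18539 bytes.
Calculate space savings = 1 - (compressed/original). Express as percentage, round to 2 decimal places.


ratio = compressed/original = 18539/47433 = 0.390846
savings = 1 - ratio = 1 - 0.390846 = 0.609154
as a percentage: 0.609154 * 100 = 60.92%

Space savings = 1 - 18539/47433 = 60.92%


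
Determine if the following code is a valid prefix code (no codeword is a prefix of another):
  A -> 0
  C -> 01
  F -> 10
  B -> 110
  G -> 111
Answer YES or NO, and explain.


Checking each pair (does one codeword prefix another?):
  A='0' vs C='01': prefix -- VIOLATION

NO -- this is NOT a valid prefix code. A (0) is a prefix of C (01).


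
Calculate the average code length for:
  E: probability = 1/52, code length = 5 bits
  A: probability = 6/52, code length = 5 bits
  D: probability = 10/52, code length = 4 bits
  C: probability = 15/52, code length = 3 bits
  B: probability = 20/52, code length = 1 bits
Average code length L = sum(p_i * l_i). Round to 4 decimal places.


Weighted contributions p_i * l_i:
  E: (1/52) * 5 = 5/52
  A: (6/52) * 5 = 30/52
  D: (10/52) * 4 = 40/52
  C: (15/52) * 3 = 45/52
  B: (20/52) * 1 = 20/52
Sum = (5 + 30 + 40 + 45 + 20)/52 = 140/52

L = 140/52 = 2.6923 bits/symbol


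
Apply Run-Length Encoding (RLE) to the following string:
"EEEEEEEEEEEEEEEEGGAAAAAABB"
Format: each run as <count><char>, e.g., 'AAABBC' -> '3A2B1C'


Scanning runs left to right:
  i=0: run of 'E' x 16 -> '16E'
  i=16: run of 'G' x 2 -> '2G'
  i=18: run of 'A' x 6 -> '6A'
  i=24: run of 'B' x 2 -> '2B'

RLE = 16E2G6A2B


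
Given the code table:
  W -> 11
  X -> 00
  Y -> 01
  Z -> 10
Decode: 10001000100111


Decoding:
10 -> Z
00 -> X
10 -> Z
00 -> X
10 -> Z
01 -> Y
11 -> W


Result: ZXZXZYW


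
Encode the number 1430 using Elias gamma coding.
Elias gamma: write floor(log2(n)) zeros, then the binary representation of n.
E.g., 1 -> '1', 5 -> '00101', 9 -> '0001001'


num_bits = floor(log2(1430)) + 1 = 11
leading_zeros = num_bits - 1 = 10
binary(1430) = 10110010110

Elias gamma(1430) = '0000000000' + '10110010110' = 000000000010110010110 (21 bits)


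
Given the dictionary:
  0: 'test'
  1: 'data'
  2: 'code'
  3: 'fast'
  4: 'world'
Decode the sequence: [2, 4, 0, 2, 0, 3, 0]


Look up each index in the dictionary:
  2 -> 'code'
  4 -> 'world'
  0 -> 'test'
  2 -> 'code'
  0 -> 'test'
  3 -> 'fast'
  0 -> 'test'

Decoded: "code world test code test fast test"


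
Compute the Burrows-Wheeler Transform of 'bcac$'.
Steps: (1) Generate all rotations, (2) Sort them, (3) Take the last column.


Rotations (sorted):
  0: $bcac -> last char: c
  1: ac$bc -> last char: c
  2: bcac$ -> last char: $
  3: c$bca -> last char: a
  4: cac$b -> last char: b


BWT = cc$ab


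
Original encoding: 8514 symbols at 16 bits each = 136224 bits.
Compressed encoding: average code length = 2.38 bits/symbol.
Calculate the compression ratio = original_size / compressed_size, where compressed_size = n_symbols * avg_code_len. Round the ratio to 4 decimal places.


original_size = n_symbols * orig_bits = 8514 * 16 = 136224 bits
compressed_size = n_symbols * avg_code_len = 8514 * 2.38 = 20263.32 bits
ratio = original_size / compressed_size = 136224 / 20263.32 = 6.7227

Compression ratio = 6.7227


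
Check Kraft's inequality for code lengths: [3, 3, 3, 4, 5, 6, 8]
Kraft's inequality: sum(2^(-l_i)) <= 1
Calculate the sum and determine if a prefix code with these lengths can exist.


Sum = 2^(-3) + 2^(-3) + 2^(-3) + 2^(-4) + 2^(-5) + 2^(-6) + 2^(-8)
    = 0.125 + 0.125 + 0.125 + 0.0625 + 0.03125 + 0.015625 + 0.00390625
    = 125/256 = 0.48828125
Since 0.48828125 <= 1, Kraft's inequality IS satisfied.
A prefix code with these lengths CAN exist.

Kraft sum = 0.48828125. Satisfied.


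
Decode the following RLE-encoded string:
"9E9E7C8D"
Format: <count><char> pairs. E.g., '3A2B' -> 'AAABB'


Expanding each <count><char> pair:
  9E -> 'EEEEEEEEE'
  9E -> 'EEEEEEEEE'
  7C -> 'CCCCCCC'
  8D -> 'DDDDDDDD'

Decoded = EEEEEEEEEEEEEEEEEECCCCCCCDDDDDDDD


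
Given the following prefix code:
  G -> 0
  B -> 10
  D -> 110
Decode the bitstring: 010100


Decoding step by step:
Bits 0 -> G
Bits 10 -> B
Bits 10 -> B
Bits 0 -> G


Decoded message: GBBG


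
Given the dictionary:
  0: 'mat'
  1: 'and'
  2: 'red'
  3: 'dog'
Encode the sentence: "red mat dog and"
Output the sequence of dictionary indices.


Look up each word in the dictionary:
  'red' -> 2
  'mat' -> 0
  'dog' -> 3
  'and' -> 1

Encoded: [2, 0, 3, 1]


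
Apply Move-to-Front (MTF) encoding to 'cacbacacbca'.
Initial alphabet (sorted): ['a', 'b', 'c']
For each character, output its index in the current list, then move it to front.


MTF encoding:
'c': index 2 in ['a', 'b', 'c'] -> ['c', 'a', 'b']
'a': index 1 in ['c', 'a', 'b'] -> ['a', 'c', 'b']
'c': index 1 in ['a', 'c', 'b'] -> ['c', 'a', 'b']
'b': index 2 in ['c', 'a', 'b'] -> ['b', 'c', 'a']
'a': index 2 in ['b', 'c', 'a'] -> ['a', 'b', 'c']
'c': index 2 in ['a', 'b', 'c'] -> ['c', 'a', 'b']
'a': index 1 in ['c', 'a', 'b'] -> ['a', 'c', 'b']
'c': index 1 in ['a', 'c', 'b'] -> ['c', 'a', 'b']
'b': index 2 in ['c', 'a', 'b'] -> ['b', 'c', 'a']
'c': index 1 in ['b', 'c', 'a'] -> ['c', 'b', 'a']
'a': index 2 in ['c', 'b', 'a'] -> ['a', 'c', 'b']


Output: [2, 1, 1, 2, 2, 2, 1, 1, 2, 1, 2]


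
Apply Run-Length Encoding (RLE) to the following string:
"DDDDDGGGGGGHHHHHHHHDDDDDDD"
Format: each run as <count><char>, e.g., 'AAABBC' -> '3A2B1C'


Scanning runs left to right:
  i=0: run of 'D' x 5 -> '5D'
  i=5: run of 'G' x 6 -> '6G'
  i=11: run of 'H' x 8 -> '8H'
  i=19: run of 'D' x 7 -> '7D'

RLE = 5D6G8H7D


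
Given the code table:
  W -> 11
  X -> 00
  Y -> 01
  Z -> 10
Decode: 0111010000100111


Decoding:
01 -> Y
11 -> W
01 -> Y
00 -> X
00 -> X
10 -> Z
01 -> Y
11 -> W


Result: YWYXXZYW


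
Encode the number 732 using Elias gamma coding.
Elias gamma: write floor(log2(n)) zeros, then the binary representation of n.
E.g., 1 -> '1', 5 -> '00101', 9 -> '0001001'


num_bits = floor(log2(732)) + 1 = 10
leading_zeros = num_bits - 1 = 9
binary(732) = 1011011100

Elias gamma(732) = '000000000' + '1011011100' = 0000000001011011100 (19 bits)


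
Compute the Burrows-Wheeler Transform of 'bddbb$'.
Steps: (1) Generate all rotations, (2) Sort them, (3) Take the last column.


Rotations (sorted):
  0: $bddbb -> last char: b
  1: b$bddb -> last char: b
  2: bb$bdd -> last char: d
  3: bddbb$ -> last char: $
  4: dbb$bd -> last char: d
  5: ddbb$b -> last char: b


BWT = bbd$db


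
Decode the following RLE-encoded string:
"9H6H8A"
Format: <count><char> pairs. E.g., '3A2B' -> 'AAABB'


Expanding each <count><char> pair:
  9H -> 'HHHHHHHHH'
  6H -> 'HHHHHH'
  8A -> 'AAAAAAAA'

Decoded = HHHHHHHHHHHHHHHAAAAAAAA


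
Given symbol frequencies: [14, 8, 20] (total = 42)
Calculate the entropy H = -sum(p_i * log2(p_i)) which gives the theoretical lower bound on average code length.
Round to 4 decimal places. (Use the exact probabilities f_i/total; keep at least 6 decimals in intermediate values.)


Per-symbol terms -p_i * log2(p_i) with p_i = f_i/42:
  p = 14/42 = 0.333333: log2(p) = -1.584963, -p*log2(p) = 0.528321
  p = 8/42 = 0.190476: log2(p) = -2.392317, -p*log2(p) = 0.455680
  p = 20/42 = 0.476190: log2(p) = -1.070389, -p*log2(p) = 0.509709
H = 0.528321 + 0.455680 + 0.509709 = 1.493710

H = 1.4937 bits/symbol


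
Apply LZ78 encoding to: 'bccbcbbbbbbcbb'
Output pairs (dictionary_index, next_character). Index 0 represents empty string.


LZ78 encoding steps:
Dictionary: {0: ''}
Step 1: w='' (idx 0), next='b' -> output (0, 'b'), add 'b' as idx 1
Step 2: w='' (idx 0), next='c' -> output (0, 'c'), add 'c' as idx 2
Step 3: w='c' (idx 2), next='b' -> output (2, 'b'), add 'cb' as idx 3
Step 4: w='cb' (idx 3), next='b' -> output (3, 'b'), add 'cbb' as idx 4
Step 5: w='b' (idx 1), next='b' -> output (1, 'b'), add 'bb' as idx 5
Step 6: w='bb' (idx 5), next='c' -> output (5, 'c'), add 'bbc' as idx 6
Step 7: w='bb' (idx 5), end of input -> output (5, '')


Encoded: [(0, 'b'), (0, 'c'), (2, 'b'), (3, 'b'), (1, 'b'), (5, 'c'), (5, '')]


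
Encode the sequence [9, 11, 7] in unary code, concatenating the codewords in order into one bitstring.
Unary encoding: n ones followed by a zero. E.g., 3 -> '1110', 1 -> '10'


Encode each number as n ones followed by a terminating 0:
  9 -> 1111111110 (10 bits)
  11 -> 111111111110 (12 bits)
  7 -> 11111110 (8 bits)
Total length = 10 + 12 + 8 = 30 bits.

Unary([9, 11, 7]) = 111111111011111111111011111110 (30 bits)


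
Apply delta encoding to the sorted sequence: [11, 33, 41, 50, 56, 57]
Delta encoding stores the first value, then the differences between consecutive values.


First value: 11
Deltas:
  33 - 11 = 22
  41 - 33 = 8
  50 - 41 = 9
  56 - 50 = 6
  57 - 56 = 1


Delta encoded: [11, 22, 8, 9, 6, 1]


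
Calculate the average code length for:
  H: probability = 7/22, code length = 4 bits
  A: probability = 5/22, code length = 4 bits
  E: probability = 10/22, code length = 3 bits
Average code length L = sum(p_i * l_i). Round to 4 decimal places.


Weighted contributions p_i * l_i:
  H: (7/22) * 4 = 28/22
  A: (5/22) * 4 = 20/22
  E: (10/22) * 3 = 30/22
Sum = (28 + 20 + 30)/22 = 78/22

L = 78/22 = 3.5455 bits/symbol


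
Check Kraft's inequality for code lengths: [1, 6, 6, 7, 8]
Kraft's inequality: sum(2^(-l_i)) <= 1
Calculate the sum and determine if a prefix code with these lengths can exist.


Sum = 2^(-1) + 2^(-6) + 2^(-6) + 2^(-7) + 2^(-8)
    = 0.5 + 0.015625 + 0.015625 + 0.0078125 + 0.00390625
    = 139/256 = 0.54296875
Since 0.54296875 <= 1, Kraft's inequality IS satisfied.
A prefix code with these lengths CAN exist.

Kraft sum = 0.54296875. Satisfied.


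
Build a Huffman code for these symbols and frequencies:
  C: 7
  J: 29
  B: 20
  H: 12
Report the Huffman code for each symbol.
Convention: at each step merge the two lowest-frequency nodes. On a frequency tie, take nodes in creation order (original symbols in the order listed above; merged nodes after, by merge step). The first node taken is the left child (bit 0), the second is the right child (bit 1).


Huffman tree construction:
Step 1: Merge C(7) + H(12) = 19
Step 2: Merge (C+H)(19) + B(20) = 39
Step 3: Merge J(29) + ((C+H)+B)(39) = 68
Read each symbol's code off the tree from the root (left child = 0, right child = 1).

Codes:
  C: 100 (length 3)
  J: 0 (length 1)
  B: 11 (length 2)
  H: 101 (length 3)
Average code length: 126/68 = 1.8529 bits/symbol


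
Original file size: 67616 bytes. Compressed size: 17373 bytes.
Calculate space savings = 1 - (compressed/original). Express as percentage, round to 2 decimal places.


ratio = compressed/original = 17373/67616 = 0.256936
savings = 1 - ratio = 1 - 0.256936 = 0.743064
as a percentage: 0.743064 * 100 = 74.31%

Space savings = 1 - 17373/67616 = 74.31%


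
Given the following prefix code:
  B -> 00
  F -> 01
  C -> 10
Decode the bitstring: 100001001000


Decoding step by step:
Bits 10 -> C
Bits 00 -> B
Bits 01 -> F
Bits 00 -> B
Bits 10 -> C
Bits 00 -> B


Decoded message: CBFBCB


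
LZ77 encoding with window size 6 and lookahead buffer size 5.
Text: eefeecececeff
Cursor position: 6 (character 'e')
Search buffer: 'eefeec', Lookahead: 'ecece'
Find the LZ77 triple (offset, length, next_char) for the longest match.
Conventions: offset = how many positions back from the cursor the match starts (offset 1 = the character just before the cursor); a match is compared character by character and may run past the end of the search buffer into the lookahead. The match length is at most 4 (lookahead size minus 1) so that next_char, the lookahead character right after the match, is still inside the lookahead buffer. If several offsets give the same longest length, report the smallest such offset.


Try each offset into the search buffer:
  offset=1 (pos 5, char 'c'): match length 0
  offset=2 (pos 4, char 'e'): match length 4
  offset=3 (pos 3, char 'e'): match length 1
  offset=4 (pos 2, char 'f'): match length 0
  offset=5 (pos 1, char 'e'): match length 1
  offset=6 (pos 0, char 'e'): match length 1
Longest match has length 4 at offset 2.
next_char = character at position 6 + 4 = 10 -> 'e'

Best match: offset=2, length=4 (matching 'ecec' starting at position 4)
LZ77 triple: (2, 4, 'e')


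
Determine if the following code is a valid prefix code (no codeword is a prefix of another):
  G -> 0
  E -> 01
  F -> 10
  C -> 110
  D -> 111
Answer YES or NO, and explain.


Checking each pair (does one codeword prefix another?):
  G='0' vs E='01': prefix -- VIOLATION

NO -- this is NOT a valid prefix code. G (0) is a prefix of E (01).


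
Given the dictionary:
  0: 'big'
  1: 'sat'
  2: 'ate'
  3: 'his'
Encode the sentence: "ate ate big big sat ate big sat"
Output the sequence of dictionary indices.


Look up each word in the dictionary:
  'ate' -> 2
  'ate' -> 2
  'big' -> 0
  'big' -> 0
  'sat' -> 1
  'ate' -> 2
  'big' -> 0
  'sat' -> 1

Encoded: [2, 2, 0, 0, 1, 2, 0, 1]


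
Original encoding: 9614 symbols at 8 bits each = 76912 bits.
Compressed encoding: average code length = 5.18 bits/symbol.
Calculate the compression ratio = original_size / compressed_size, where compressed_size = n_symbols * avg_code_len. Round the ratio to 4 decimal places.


original_size = n_symbols * orig_bits = 9614 * 8 = 76912 bits
compressed_size = n_symbols * avg_code_len = 9614 * 5.18 = 49800.52 bits
ratio = original_size / compressed_size = 76912 / 49800.52 = 1.5444

Compression ratio = 1.5444


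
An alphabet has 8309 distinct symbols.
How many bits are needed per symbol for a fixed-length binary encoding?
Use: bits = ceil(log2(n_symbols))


log2(8309) = 13.0205
Bracket: 2^13 = 8192 < 8309 <= 2^14 = 16384
So ceil(log2(8309)) = 14

bits = ceil(log2(8309)) = ceil(13.0205) = 14 bits


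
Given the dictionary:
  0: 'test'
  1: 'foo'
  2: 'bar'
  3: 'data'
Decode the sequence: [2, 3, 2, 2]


Look up each index in the dictionary:
  2 -> 'bar'
  3 -> 'data'
  2 -> 'bar'
  2 -> 'bar'

Decoded: "bar data bar bar"


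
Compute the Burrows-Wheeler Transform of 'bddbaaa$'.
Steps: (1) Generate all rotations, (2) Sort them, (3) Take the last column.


Rotations (sorted):
  0: $bddbaaa -> last char: a
  1: a$bddbaa -> last char: a
  2: aa$bddba -> last char: a
  3: aaa$bddb -> last char: b
  4: baaa$bdd -> last char: d
  5: bddbaaa$ -> last char: $
  6: dbaaa$bd -> last char: d
  7: ddbaaa$b -> last char: b


BWT = aaabd$db


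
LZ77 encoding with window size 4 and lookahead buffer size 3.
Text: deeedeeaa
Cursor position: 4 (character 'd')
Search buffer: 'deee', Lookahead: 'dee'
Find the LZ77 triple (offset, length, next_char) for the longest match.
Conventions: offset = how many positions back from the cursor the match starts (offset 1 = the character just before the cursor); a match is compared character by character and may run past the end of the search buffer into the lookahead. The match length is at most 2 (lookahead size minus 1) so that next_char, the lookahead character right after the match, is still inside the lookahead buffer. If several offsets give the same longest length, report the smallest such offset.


Try each offset into the search buffer:
  offset=1 (pos 3, char 'e'): match length 0
  offset=2 (pos 2, char 'e'): match length 0
  offset=3 (pos 1, char 'e'): match length 0
  offset=4 (pos 0, char 'd'): match length 2
Longest match has length 2 at offset 4.
next_char = character at position 4 + 2 = 6 -> 'e'

Best match: offset=4, length=2 (matching 'de' starting at position 0)
LZ77 triple: (4, 2, 'e')


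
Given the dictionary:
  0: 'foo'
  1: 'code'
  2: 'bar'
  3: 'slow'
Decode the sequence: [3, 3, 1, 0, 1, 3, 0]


Look up each index in the dictionary:
  3 -> 'slow'
  3 -> 'slow'
  1 -> 'code'
  0 -> 'foo'
  1 -> 'code'
  3 -> 'slow'
  0 -> 'foo'

Decoded: "slow slow code foo code slow foo"


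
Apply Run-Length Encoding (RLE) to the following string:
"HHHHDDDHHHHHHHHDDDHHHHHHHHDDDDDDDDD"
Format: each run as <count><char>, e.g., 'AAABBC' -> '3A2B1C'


Scanning runs left to right:
  i=0: run of 'H' x 4 -> '4H'
  i=4: run of 'D' x 3 -> '3D'
  i=7: run of 'H' x 8 -> '8H'
  i=15: run of 'D' x 3 -> '3D'
  i=18: run of 'H' x 8 -> '8H'
  i=26: run of 'D' x 9 -> '9D'

RLE = 4H3D8H3D8H9D


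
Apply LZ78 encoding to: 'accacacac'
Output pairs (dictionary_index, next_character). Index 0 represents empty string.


LZ78 encoding steps:
Dictionary: {0: ''}
Step 1: w='' (idx 0), next='a' -> output (0, 'a'), add 'a' as idx 1
Step 2: w='' (idx 0), next='c' -> output (0, 'c'), add 'c' as idx 2
Step 3: w='c' (idx 2), next='a' -> output (2, 'a'), add 'ca' as idx 3
Step 4: w='ca' (idx 3), next='c' -> output (3, 'c'), add 'cac' as idx 4
Step 5: w='a' (idx 1), next='c' -> output (1, 'c'), add 'ac' as idx 5


Encoded: [(0, 'a'), (0, 'c'), (2, 'a'), (3, 'c'), (1, 'c')]


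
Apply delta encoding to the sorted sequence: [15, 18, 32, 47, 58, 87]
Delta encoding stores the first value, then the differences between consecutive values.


First value: 15
Deltas:
  18 - 15 = 3
  32 - 18 = 14
  47 - 32 = 15
  58 - 47 = 11
  87 - 58 = 29


Delta encoded: [15, 3, 14, 15, 11, 29]


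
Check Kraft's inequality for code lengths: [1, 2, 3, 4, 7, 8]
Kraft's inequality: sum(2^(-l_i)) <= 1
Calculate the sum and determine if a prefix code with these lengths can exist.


Sum = 2^(-1) + 2^(-2) + 2^(-3) + 2^(-4) + 2^(-7) + 2^(-8)
    = 0.5 + 0.25 + 0.125 + 0.0625 + 0.0078125 + 0.00390625
    = 243/256 = 0.94921875
Since 0.94921875 <= 1, Kraft's inequality IS satisfied.
A prefix code with these lengths CAN exist.

Kraft sum = 0.94921875. Satisfied.


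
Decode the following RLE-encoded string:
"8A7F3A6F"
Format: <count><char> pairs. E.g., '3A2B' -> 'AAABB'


Expanding each <count><char> pair:
  8A -> 'AAAAAAAA'
  7F -> 'FFFFFFF'
  3A -> 'AAA'
  6F -> 'FFFFFF'

Decoded = AAAAAAAAFFFFFFFAAAFFFFFF


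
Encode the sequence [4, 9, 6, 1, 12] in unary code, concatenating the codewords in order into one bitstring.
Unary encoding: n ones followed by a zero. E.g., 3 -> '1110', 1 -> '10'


Encode each number as n ones followed by a terminating 0:
  4 -> 11110 (5 bits)
  9 -> 1111111110 (10 bits)
  6 -> 1111110 (7 bits)
  1 -> 10 (2 bits)
  12 -> 1111111111110 (13 bits)
Total length = 5 + 10 + 7 + 2 + 13 = 37 bits.

Unary([4, 9, 6, 1, 12]) = 1111011111111101111110101111111111110 (37 bits)


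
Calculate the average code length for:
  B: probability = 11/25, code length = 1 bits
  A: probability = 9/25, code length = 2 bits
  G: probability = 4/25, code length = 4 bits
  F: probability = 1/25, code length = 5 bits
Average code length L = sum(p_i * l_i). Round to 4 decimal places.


Weighted contributions p_i * l_i:
  B: (11/25) * 1 = 11/25
  A: (9/25) * 2 = 18/25
  G: (4/25) * 4 = 16/25
  F: (1/25) * 5 = 5/25
Sum = (11 + 18 + 16 + 5)/25 = 50/25

L = 50/25 = 2.0000 bits/symbol


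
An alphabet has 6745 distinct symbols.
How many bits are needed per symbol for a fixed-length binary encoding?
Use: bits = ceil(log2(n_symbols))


log2(6745) = 12.7196
Bracket: 2^12 = 4096 < 6745 <= 2^13 = 8192
So ceil(log2(6745)) = 13

bits = ceil(log2(6745)) = ceil(12.7196) = 13 bits


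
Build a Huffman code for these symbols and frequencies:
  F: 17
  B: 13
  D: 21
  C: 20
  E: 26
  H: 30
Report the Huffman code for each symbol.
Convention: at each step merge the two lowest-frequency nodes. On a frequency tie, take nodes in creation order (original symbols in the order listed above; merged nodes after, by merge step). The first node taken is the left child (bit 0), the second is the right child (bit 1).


Huffman tree construction:
Step 1: Merge B(13) + F(17) = 30
Step 2: Merge C(20) + D(21) = 41
Step 3: Merge E(26) + H(30) = 56
Step 4: Merge (B+F)(30) + (C+D)(41) = 71
Step 5: Merge (E+H)(56) + ((B+F)+(C+D))(71) = 127
Read each symbol's code off the tree from the root (left child = 0, right child = 1).

Codes:
  F: 101 (length 3)
  B: 100 (length 3)
  D: 111 (length 3)
  C: 110 (length 3)
  E: 00 (length 2)
  H: 01 (length 2)
Average code length: 325/127 = 2.5591 bits/symbol


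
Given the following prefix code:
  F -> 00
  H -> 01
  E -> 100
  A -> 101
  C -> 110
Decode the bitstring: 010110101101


Decoding step by step:
Bits 01 -> H
Bits 01 -> H
Bits 101 -> A
Bits 01 -> H
Bits 101 -> A


Decoded message: HHAHA


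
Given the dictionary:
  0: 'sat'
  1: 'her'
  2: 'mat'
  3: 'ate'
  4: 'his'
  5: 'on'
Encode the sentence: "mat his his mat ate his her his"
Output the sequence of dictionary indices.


Look up each word in the dictionary:
  'mat' -> 2
  'his' -> 4
  'his' -> 4
  'mat' -> 2
  'ate' -> 3
  'his' -> 4
  'her' -> 1
  'his' -> 4

Encoded: [2, 4, 4, 2, 3, 4, 1, 4]


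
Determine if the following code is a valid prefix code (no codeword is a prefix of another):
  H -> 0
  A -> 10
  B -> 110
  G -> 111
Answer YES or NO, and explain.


Checking each pair (does one codeword prefix another?):
  H='0' vs A='10': no prefix
  H='0' vs B='110': no prefix
  H='0' vs G='111': no prefix
  A='10' vs H='0': no prefix
  A='10' vs B='110': no prefix
  A='10' vs G='111': no prefix
  B='110' vs H='0': no prefix
  B='110' vs A='10': no prefix
  B='110' vs G='111': no prefix
  G='111' vs H='0': no prefix
  G='111' vs A='10': no prefix
  G='111' vs B='110': no prefix
No violation found over all pairs.

YES -- this is a valid prefix code. No codeword is a prefix of any other codeword.


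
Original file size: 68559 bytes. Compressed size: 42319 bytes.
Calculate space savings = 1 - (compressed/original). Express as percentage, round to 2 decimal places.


ratio = compressed/original = 42319/68559 = 0.617264
savings = 1 - ratio = 1 - 0.617264 = 0.382736
as a percentage: 0.382736 * 100 = 38.27%

Space savings = 1 - 42319/68559 = 38.27%


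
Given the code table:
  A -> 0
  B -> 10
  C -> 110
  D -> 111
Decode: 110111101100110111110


Decoding:
110 -> C
111 -> D
10 -> B
110 -> C
0 -> A
110 -> C
111 -> D
110 -> C


Result: CDBCACDC


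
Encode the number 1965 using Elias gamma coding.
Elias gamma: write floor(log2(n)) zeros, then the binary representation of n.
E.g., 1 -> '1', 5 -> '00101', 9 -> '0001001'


num_bits = floor(log2(1965)) + 1 = 11
leading_zeros = num_bits - 1 = 10
binary(1965) = 11110101101

Elias gamma(1965) = '0000000000' + '11110101101' = 000000000011110101101 (21 bits)


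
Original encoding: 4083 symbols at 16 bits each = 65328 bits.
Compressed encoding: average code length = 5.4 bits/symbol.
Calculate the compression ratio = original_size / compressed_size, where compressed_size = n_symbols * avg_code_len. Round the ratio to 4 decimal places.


original_size = n_symbols * orig_bits = 4083 * 16 = 65328 bits
compressed_size = n_symbols * avg_code_len = 4083 * 5.4 = 22048.2 bits
ratio = original_size / compressed_size = 65328 / 22048.2 = 2.963

Compression ratio = 2.963


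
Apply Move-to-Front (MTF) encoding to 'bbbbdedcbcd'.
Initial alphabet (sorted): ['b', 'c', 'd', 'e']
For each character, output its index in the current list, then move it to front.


MTF encoding:
'b': index 0 in ['b', 'c', 'd', 'e'] -> ['b', 'c', 'd', 'e']
'b': index 0 in ['b', 'c', 'd', 'e'] -> ['b', 'c', 'd', 'e']
'b': index 0 in ['b', 'c', 'd', 'e'] -> ['b', 'c', 'd', 'e']
'b': index 0 in ['b', 'c', 'd', 'e'] -> ['b', 'c', 'd', 'e']
'd': index 2 in ['b', 'c', 'd', 'e'] -> ['d', 'b', 'c', 'e']
'e': index 3 in ['d', 'b', 'c', 'e'] -> ['e', 'd', 'b', 'c']
'd': index 1 in ['e', 'd', 'b', 'c'] -> ['d', 'e', 'b', 'c']
'c': index 3 in ['d', 'e', 'b', 'c'] -> ['c', 'd', 'e', 'b']
'b': index 3 in ['c', 'd', 'e', 'b'] -> ['b', 'c', 'd', 'e']
'c': index 1 in ['b', 'c', 'd', 'e'] -> ['c', 'b', 'd', 'e']
'd': index 2 in ['c', 'b', 'd', 'e'] -> ['d', 'c', 'b', 'e']


Output: [0, 0, 0, 0, 2, 3, 1, 3, 3, 1, 2]


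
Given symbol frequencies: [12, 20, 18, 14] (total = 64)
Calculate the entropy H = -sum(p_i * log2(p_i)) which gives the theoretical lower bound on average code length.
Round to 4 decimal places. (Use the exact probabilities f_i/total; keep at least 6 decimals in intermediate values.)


Per-symbol terms -p_i * log2(p_i) with p_i = f_i/64:
  p = 12/64 = 0.187500: log2(p) = -2.415037, -p*log2(p) = 0.452820
  p = 20/64 = 0.312500: log2(p) = -1.678072, -p*log2(p) = 0.524397
  p = 18/64 = 0.281250: log2(p) = -1.830075, -p*log2(p) = 0.514709
  p = 14/64 = 0.218750: log2(p) = -2.192645, -p*log2(p) = 0.479641
H = 0.452820 + 0.524397 + 0.514709 + 0.479641 = 1.971567

H = 1.9716 bits/symbol


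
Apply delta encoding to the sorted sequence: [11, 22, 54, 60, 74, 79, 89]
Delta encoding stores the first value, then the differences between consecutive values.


First value: 11
Deltas:
  22 - 11 = 11
  54 - 22 = 32
  60 - 54 = 6
  74 - 60 = 14
  79 - 74 = 5
  89 - 79 = 10


Delta encoded: [11, 11, 32, 6, 14, 5, 10]


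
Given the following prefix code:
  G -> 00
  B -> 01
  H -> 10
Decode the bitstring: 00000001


Decoding step by step:
Bits 00 -> G
Bits 00 -> G
Bits 00 -> G
Bits 01 -> B


Decoded message: GGGB


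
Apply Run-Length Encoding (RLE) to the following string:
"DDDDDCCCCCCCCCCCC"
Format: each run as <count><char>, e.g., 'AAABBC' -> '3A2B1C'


Scanning runs left to right:
  i=0: run of 'D' x 5 -> '5D'
  i=5: run of 'C' x 12 -> '12C'

RLE = 5D12C


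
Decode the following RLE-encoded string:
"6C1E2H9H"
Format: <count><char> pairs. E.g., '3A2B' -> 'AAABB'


Expanding each <count><char> pair:
  6C -> 'CCCCCC'
  1E -> 'E'
  2H -> 'HH'
  9H -> 'HHHHHHHHH'

Decoded = CCCCCCEHHHHHHHHHHH


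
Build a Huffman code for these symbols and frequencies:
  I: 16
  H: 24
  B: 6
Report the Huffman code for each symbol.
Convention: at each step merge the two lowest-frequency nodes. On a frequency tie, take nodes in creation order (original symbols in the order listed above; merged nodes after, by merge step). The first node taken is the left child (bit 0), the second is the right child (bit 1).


Huffman tree construction:
Step 1: Merge B(6) + I(16) = 22
Step 2: Merge (B+I)(22) + H(24) = 46
Read each symbol's code off the tree from the root (left child = 0, right child = 1).

Codes:
  I: 01 (length 2)
  H: 1 (length 1)
  B: 00 (length 2)
Average code length: 68/46 = 1.4783 bits/symbol


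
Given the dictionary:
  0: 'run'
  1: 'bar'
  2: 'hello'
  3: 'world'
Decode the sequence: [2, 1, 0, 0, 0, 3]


Look up each index in the dictionary:
  2 -> 'hello'
  1 -> 'bar'
  0 -> 'run'
  0 -> 'run'
  0 -> 'run'
  3 -> 'world'

Decoded: "hello bar run run run world"


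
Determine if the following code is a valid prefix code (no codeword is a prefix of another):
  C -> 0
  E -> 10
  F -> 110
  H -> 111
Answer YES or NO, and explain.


Checking each pair (does one codeword prefix another?):
  C='0' vs E='10': no prefix
  C='0' vs F='110': no prefix
  C='0' vs H='111': no prefix
  E='10' vs C='0': no prefix
  E='10' vs F='110': no prefix
  E='10' vs H='111': no prefix
  F='110' vs C='0': no prefix
  F='110' vs E='10': no prefix
  F='110' vs H='111': no prefix
  H='111' vs C='0': no prefix
  H='111' vs E='10': no prefix
  H='111' vs F='110': no prefix
No violation found over all pairs.

YES -- this is a valid prefix code. No codeword is a prefix of any other codeword.


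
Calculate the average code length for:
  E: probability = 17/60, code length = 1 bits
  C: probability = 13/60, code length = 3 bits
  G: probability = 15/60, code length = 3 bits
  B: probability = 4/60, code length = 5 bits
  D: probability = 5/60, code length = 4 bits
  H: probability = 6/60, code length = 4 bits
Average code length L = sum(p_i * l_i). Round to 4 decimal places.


Weighted contributions p_i * l_i:
  E: (17/60) * 1 = 17/60
  C: (13/60) * 3 = 39/60
  G: (15/60) * 3 = 45/60
  B: (4/60) * 5 = 20/60
  D: (5/60) * 4 = 20/60
  H: (6/60) * 4 = 24/60
Sum = (17 + 39 + 45 + 20 + 20 + 24)/60 = 165/60

L = 165/60 = 2.7500 bits/symbol


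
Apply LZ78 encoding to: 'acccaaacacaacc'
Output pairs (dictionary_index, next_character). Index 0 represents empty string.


LZ78 encoding steps:
Dictionary: {0: ''}
Step 1: w='' (idx 0), next='a' -> output (0, 'a'), add 'a' as idx 1
Step 2: w='' (idx 0), next='c' -> output (0, 'c'), add 'c' as idx 2
Step 3: w='c' (idx 2), next='c' -> output (2, 'c'), add 'cc' as idx 3
Step 4: w='a' (idx 1), next='a' -> output (1, 'a'), add 'aa' as idx 4
Step 5: w='a' (idx 1), next='c' -> output (1, 'c'), add 'ac' as idx 5
Step 6: w='ac' (idx 5), next='a' -> output (5, 'a'), add 'aca' as idx 6
Step 7: w='ac' (idx 5), next='c' -> output (5, 'c'), add 'acc' as idx 7


Encoded: [(0, 'a'), (0, 'c'), (2, 'c'), (1, 'a'), (1, 'c'), (5, 'a'), (5, 'c')]


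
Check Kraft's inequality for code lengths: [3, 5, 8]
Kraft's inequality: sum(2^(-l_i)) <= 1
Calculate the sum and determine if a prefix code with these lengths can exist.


Sum = 2^(-3) + 2^(-5) + 2^(-8)
    = 0.125 + 0.03125 + 0.00390625
    = 41/256 = 0.16015625
Since 0.16015625 <= 1, Kraft's inequality IS satisfied.
A prefix code with these lengths CAN exist.

Kraft sum = 0.16015625. Satisfied.


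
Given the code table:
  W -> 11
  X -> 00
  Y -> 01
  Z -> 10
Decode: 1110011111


Decoding:
11 -> W
10 -> Z
01 -> Y
11 -> W
11 -> W


Result: WZYWW


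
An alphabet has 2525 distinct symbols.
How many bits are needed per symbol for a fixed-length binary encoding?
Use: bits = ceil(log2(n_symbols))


log2(2525) = 11.3021
Bracket: 2^11 = 2048 < 2525 <= 2^12 = 4096
So ceil(log2(2525)) = 12

bits = ceil(log2(2525)) = ceil(11.3021) = 12 bits


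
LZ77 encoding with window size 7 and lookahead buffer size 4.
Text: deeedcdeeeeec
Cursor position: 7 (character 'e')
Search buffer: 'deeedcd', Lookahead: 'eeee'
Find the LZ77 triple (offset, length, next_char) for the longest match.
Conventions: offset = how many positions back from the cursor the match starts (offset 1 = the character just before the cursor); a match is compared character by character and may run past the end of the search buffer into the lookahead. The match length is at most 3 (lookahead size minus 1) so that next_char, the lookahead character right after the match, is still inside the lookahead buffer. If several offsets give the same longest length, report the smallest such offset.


Try each offset into the search buffer:
  offset=1 (pos 6, char 'd'): match length 0
  offset=2 (pos 5, char 'c'): match length 0
  offset=3 (pos 4, char 'd'): match length 0
  offset=4 (pos 3, char 'e'): match length 1
  offset=5 (pos 2, char 'e'): match length 2
  offset=6 (pos 1, char 'e'): match length 3
  offset=7 (pos 0, char 'd'): match length 0
Longest match has length 3 at offset 6.
next_char = character at position 7 + 3 = 10 -> 'e'

Best match: offset=6, length=3 (matching 'eee' starting at position 1)
LZ77 triple: (6, 3, 'e')


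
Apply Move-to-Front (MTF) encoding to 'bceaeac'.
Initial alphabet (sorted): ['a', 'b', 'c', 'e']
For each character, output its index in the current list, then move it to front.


MTF encoding:
'b': index 1 in ['a', 'b', 'c', 'e'] -> ['b', 'a', 'c', 'e']
'c': index 2 in ['b', 'a', 'c', 'e'] -> ['c', 'b', 'a', 'e']
'e': index 3 in ['c', 'b', 'a', 'e'] -> ['e', 'c', 'b', 'a']
'a': index 3 in ['e', 'c', 'b', 'a'] -> ['a', 'e', 'c', 'b']
'e': index 1 in ['a', 'e', 'c', 'b'] -> ['e', 'a', 'c', 'b']
'a': index 1 in ['e', 'a', 'c', 'b'] -> ['a', 'e', 'c', 'b']
'c': index 2 in ['a', 'e', 'c', 'b'] -> ['c', 'a', 'e', 'b']


Output: [1, 2, 3, 3, 1, 1, 2]


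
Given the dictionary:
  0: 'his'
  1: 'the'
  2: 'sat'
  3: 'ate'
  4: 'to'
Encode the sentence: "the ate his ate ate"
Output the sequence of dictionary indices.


Look up each word in the dictionary:
  'the' -> 1
  'ate' -> 3
  'his' -> 0
  'ate' -> 3
  'ate' -> 3

Encoded: [1, 3, 0, 3, 3]


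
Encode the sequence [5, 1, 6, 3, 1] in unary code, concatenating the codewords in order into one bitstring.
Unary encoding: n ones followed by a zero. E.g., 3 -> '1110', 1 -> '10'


Encode each number as n ones followed by a terminating 0:
  5 -> 111110 (6 bits)
  1 -> 10 (2 bits)
  6 -> 1111110 (7 bits)
  3 -> 1110 (4 bits)
  1 -> 10 (2 bits)
Total length = 6 + 2 + 7 + 4 + 2 = 21 bits.

Unary([5, 1, 6, 3, 1]) = 111110101111110111010 (21 bits)


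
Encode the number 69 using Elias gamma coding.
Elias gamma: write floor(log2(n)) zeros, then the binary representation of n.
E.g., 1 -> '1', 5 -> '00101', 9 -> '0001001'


num_bits = floor(log2(69)) + 1 = 7
leading_zeros = num_bits - 1 = 6
binary(69) = 1000101

Elias gamma(69) = '000000' + '1000101' = 0000001000101 (13 bits)


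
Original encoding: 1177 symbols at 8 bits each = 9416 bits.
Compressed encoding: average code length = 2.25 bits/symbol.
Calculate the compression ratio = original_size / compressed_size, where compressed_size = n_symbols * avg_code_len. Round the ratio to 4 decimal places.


original_size = n_symbols * orig_bits = 1177 * 8 = 9416 bits
compressed_size = n_symbols * avg_code_len = 1177 * 2.25 = 2648.25 bits
ratio = original_size / compressed_size = 9416 / 2648.25 = 3.5556

Compression ratio = 3.5556


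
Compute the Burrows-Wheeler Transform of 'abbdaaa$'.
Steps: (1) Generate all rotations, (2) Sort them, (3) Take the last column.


Rotations (sorted):
  0: $abbdaaa -> last char: a
  1: a$abbdaa -> last char: a
  2: aa$abbda -> last char: a
  3: aaa$abbd -> last char: d
  4: abbdaaa$ -> last char: $
  5: bbdaaa$a -> last char: a
  6: bdaaa$ab -> last char: b
  7: daaa$abb -> last char: b


BWT = aaad$abb


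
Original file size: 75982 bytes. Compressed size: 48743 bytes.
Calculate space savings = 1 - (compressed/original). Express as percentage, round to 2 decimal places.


ratio = compressed/original = 48743/75982 = 0.641507
savings = 1 - ratio = 1 - 0.641507 = 0.358493
as a percentage: 0.358493 * 100 = 35.85%

Space savings = 1 - 48743/75982 = 35.85%


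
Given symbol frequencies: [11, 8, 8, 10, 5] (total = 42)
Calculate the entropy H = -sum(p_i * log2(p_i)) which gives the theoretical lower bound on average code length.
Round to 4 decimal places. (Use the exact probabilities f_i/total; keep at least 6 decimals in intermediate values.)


Per-symbol terms -p_i * log2(p_i) with p_i = f_i/42:
  p = 11/42 = 0.261905: log2(p) = -1.932886, -p*log2(p) = 0.506232
  p = 8/42 = 0.190476: log2(p) = -2.392317, -p*log2(p) = 0.455680
  p = 8/42 = 0.190476: log2(p) = -2.392317, -p*log2(p) = 0.455680
  p = 10/42 = 0.238095: log2(p) = -2.070389, -p*log2(p) = 0.492950
  p = 5/42 = 0.119048: log2(p) = -3.070389, -p*log2(p) = 0.365523
H = 0.506232 + 0.455680 + 0.455680 + 0.492950 + 0.365523 = 2.276065

H = 2.2761 bits/symbol


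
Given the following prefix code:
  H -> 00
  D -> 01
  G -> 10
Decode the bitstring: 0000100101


Decoding step by step:
Bits 00 -> H
Bits 00 -> H
Bits 10 -> G
Bits 01 -> D
Bits 01 -> D


Decoded message: HHGDD


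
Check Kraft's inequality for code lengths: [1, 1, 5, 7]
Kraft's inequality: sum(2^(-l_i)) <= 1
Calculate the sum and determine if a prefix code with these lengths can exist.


Sum = 2^(-1) + 2^(-1) + 2^(-5) + 2^(-7)
    = 0.5 + 0.5 + 0.03125 + 0.0078125
    = 133/128 = 1.0390625
Since 1.0390625 > 1, Kraft's inequality is NOT satisfied.
A prefix code with these lengths CANNOT exist.

Kraft sum = 1.0390625. Not satisfied.
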